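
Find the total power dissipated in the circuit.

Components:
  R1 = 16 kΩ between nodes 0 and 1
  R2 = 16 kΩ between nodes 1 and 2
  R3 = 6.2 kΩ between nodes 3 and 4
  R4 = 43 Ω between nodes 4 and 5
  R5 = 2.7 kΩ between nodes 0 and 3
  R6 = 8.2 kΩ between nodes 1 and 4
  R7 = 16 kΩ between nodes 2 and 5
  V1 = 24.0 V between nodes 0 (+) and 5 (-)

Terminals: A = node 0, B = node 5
Nodal analysis, taking node 5 as the 0 V reference.
Source V1 fixes V_0 = 24 V.
KCL at each unknown node (sum of currents leaving = 0; resistances in Ω):
  Node 1: (V_1 - 24)/16000 + (V_1 - V_2)/16000 + (V_1 - V_4)/8200 = 0
  Node 2: (V_2 - V_1)/16000 + (V_2 - 0)/16000 = 0
  Node 3: (V_3 - V_4)/6200 + (V_3 - 24)/2700 = 0
  Node 4: (V_4 - V_3)/6200 + (V_4 - 0)/43 + (V_4 - V_1)/8200 = 0
Collecting terms (coefficients in siemens):
  0.000247·V_1 - 0.0000625·V_2 - 0.000122·V_4 = 0.0015
  0.000125·V_2 - 0.0000625·V_1 = 0
  0.0005317·V_3 - 0.0001613·V_4 = 0.008889
  0.02354·V_4 - 0.000122·V_1 - 0.0001613·V_3 = 0
Solving these 4 simultaneous equations (Gaussian elimination) gives:
  V_1 = 7.04 V, V_2 = 3.52 V, V_3 = 16.77 V, V_4 = 0.1513 V
Power in each resistor, P = (ΔV)²/R:
  P_R1 = (24 - 7.04)²/16000 = 0.01798 W
  P_R2 = (7.04 - 3.52)²/16000 = 0.0007743 W
  P_R3 = (16.77 - 0.1513)²/6200 = 0.04452 W
  P_R4 = (0.1513 - 0)²/43 = 0.0005327 W
  P_R5 = (24 - 16.77)²/2700 = 0.01939 W
  P_R6 = (7.04 - 0.1513)²/8200 = 0.005786 W
  P_R7 = (3.52 - 0)²/16000 = 0.0007743 W
P_total = P_R1 + P_R2 + P_R3 + P_R4 + P_R5 + P_R6 + P_R7 = 0.08975 W

Final answer: 0.08975 W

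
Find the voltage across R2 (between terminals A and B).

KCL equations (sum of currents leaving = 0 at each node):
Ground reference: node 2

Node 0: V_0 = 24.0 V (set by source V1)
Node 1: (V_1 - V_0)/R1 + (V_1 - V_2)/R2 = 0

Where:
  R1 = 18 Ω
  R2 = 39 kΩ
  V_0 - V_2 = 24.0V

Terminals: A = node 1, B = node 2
R1 and R2 are in series across V1 (node 0 → node 1 → node 2), and the output A–B is taken across R2, so this is a voltage divider.
Series current: I = V1/(R1 + R2) = 24/(18 + 39000) = 24/39020 = 0.0006151 A
V_R2 = I × R2 = V1 × R2/(R1 + R2) = 24 × 39000/39020 = 23.99 V

Final answer: 23.99 V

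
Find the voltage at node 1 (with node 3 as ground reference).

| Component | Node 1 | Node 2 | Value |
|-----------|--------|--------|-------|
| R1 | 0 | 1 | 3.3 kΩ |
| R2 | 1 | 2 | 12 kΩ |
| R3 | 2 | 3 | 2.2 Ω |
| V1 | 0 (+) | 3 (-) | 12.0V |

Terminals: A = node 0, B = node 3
Nodal analysis, taking node 3 as the 0 V reference.
Source V1 fixes V_0 = 12 V.
KCL at each unknown node (sum of currents leaving = 0; resistances in Ω):
  Node 1: (V_1 - 12)/3300 + (V_1 - V_2)/12000 = 0
  Node 2: (V_2 - V_1)/12000 + (V_2 - 0)/2.2 = 0
Collecting terms (coefficients in siemens):
  0.0003864·V_1 - 0.00008333·V_2 = 0.003636
  0.4546·V_2 - 0.00008333·V_1 = 0
Determinant D = (0.0003864)(0.4546) - (-0.00008333)(-0.00008333) = 0.0001756
V_1 = [(0.003636)(0.4546) - (-0.00008333)(0)]/D = 9.412 V
V_2 = [(0.0003864)(0) - (0.003636)(-0.00008333)]/D = 0.001725 V
The requested potential is V_1 = 9.412 V.

Final answer: V_1 = 9.412 V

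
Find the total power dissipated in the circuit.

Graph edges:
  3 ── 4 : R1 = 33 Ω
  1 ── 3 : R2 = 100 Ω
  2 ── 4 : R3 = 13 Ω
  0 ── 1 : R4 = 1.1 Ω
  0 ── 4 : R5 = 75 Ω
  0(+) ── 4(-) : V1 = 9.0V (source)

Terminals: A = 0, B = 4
Nodal analysis, taking node 4 as the 0 V reference.
Source V1 fixes V_0 = 9 V.
KCL at each unknown node (sum of currents leaving = 0; resistances in Ω):
  Node 1: (V_1 - V_3)/100 + (V_1 - 9)/1.1 = 0
  Node 2: (V_2 - 0)/13 = 0
  Node 3: (V_3 - 0)/33 + (V_3 - V_1)/100 = 0
Collecting terms (coefficients in siemens):
  0.9191·V_1 - 0.01·V_3 = 8.182
  0.07692·V_2 = 0
  0.0403·V_3 - 0.01·V_1 = 0
Solving these 3 simultaneous equations (Gaussian elimination) gives:
  V_1 = 8.926 V, V_2 = 0 V, V_3 = 2.215 V
Power in each resistor, P = (ΔV)²/R:
  P_R1 = (2.215 - 0)²/33 = 0.1486 W
  P_R2 = (8.926 - 2.215)²/100 = 0.4504 W
  P_R3 = (0 - 0)²/13 = 0 W
  P_R4 = (9 - 8.926)²/1.1 = 0.004955 W
  P_R5 = (9 - 0)²/75 = 1.08 W
P_total = P_R1 + P_R2 + P_R3 + P_R4 + P_R5 = 1.684 W

Final answer: 1.684 W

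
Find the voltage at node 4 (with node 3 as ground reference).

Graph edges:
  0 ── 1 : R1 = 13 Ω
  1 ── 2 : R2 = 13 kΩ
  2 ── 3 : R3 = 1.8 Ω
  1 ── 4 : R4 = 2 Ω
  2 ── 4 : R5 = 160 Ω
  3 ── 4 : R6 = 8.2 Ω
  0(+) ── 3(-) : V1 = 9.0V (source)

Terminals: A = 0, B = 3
Nodal analysis, taking node 3 as the 0 V reference.
Source V1 fixes V_0 = 9 V.
KCL at each unknown node (sum of currents leaving = 0; resistances in Ω):
  Node 1: (V_1 - 9)/13 + (V_1 - V_2)/13000 + (V_1 - V_4)/2 = 0
  Node 2: (V_2 - V_1)/13000 + (V_2 - 0)/1.8 + (V_2 - V_4)/160 = 0
  Node 4: (V_4 - V_1)/2 + (V_4 - V_2)/160 + (V_4 - 0)/8.2 = 0
Collecting terms (coefficients in siemens):
  0.577·V_1 - 0.00007692·V_2 - 0.5·V_4 = 0.6923
  0.5619·V_2 - 0.00007692·V_1 - 0.00625·V_4 = 0
  0.6282·V_4 - 0.5·V_1 - 0.00625·V_2 = 0
Solving these 3 simultaneous equations (Gaussian elimination) gives:
  V_1 = 3.868 V, V_2 = 0.03478 V, V_4 = 3.079 V
The requested potential is V_4 = 3.079 V.

Final answer: V_4 = 3.079 V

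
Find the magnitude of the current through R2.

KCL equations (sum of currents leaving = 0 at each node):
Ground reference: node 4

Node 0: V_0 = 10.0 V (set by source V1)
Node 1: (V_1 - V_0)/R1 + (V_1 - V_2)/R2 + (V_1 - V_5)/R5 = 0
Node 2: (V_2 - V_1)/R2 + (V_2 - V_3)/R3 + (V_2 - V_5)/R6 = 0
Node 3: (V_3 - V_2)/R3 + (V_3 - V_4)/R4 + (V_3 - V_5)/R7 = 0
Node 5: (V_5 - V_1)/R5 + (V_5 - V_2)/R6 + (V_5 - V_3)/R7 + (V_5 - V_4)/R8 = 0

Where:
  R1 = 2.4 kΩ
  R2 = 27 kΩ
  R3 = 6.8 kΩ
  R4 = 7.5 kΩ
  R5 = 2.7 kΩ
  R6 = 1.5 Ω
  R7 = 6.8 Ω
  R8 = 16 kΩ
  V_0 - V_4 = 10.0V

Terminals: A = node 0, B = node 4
Nodal analysis, taking node 4 as the 0 V reference.
Source V1 fixes V_0 = 10 V.
KCL at each unknown node (sum of currents leaving = 0; resistances in Ω):
  Node 1: (V_1 - 10)/2400 + (V_1 - V_2)/27000 + (V_1 - V_5)/2700 = 0
  Node 2: (V_2 - V_1)/27000 + (V_2 - V_3)/6800 + (V_2 - V_5)/1.5 = 0
  Node 3: (V_3 - V_2)/6800 + (V_3 - 0)/7500 + (V_3 - V_5)/6.8 = 0
  Node 5: (V_5 - V_1)/2700 + (V_5 - V_2)/1.5 + (V_5 - V_3)/6.8 + (V_5 - 0)/16000 = 0
Collecting terms (coefficients in siemens):
  0.0008241·V_1 - 0.00003704·V_2 - 0.0003704·V_5 = 0.004167
  0.6669·V_2 - 0.00003704·V_1 - 0.0001471·V_3 - 0.6667·V_5 = 0
  0.1473·V_3 - 0.0001471·V_2 - 0.1471·V_5 = 0
  0.8142·V_5 - 0.0003704·V_1 - 0.6667·V_2 - 0.1471·V_3 = 0
Solving these 4 simultaneous equations (Gaussian elimination) gives:
  V_1 = 7.591 V, V_2 = 5.128 V, V_3 = 5.123 V, V_5 = 5.128 V
I_R2 = (V_1 - V_2)/R2 = (7.591 - 5.128)/27000 = 0.00009123 A
|I_R2| = 0.00009123 A

Final answer: |I_R2| = 9.123e-05 A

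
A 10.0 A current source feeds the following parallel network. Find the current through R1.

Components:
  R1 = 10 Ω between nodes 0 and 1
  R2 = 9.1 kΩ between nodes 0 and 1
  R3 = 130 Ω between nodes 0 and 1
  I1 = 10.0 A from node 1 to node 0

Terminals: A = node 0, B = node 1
All resistors sit directly between nodes 0 and 1, so they are in parallel and share one voltage V; the full source current 10 A splits among them.
1/R_par = 1/10 + 1/9100 + 1/130 = 0.1078 S  =>  R_par = 9.276 Ω
V = I × R_par = 10 × 9.276 = 92.76 V
I_R1 = V/R1 = 92.76/10 = 9.276 A

Final answer: 9.276 A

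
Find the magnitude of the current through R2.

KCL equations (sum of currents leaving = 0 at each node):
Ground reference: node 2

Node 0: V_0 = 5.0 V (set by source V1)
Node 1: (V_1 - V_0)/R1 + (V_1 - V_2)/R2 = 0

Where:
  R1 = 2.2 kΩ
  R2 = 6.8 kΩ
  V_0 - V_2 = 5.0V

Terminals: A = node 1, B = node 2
Nodal analysis, taking node 2 as the 0 V reference.
Source V1 fixes V_0 = 5 V.
KCL at each unknown node (sum of currents leaving = 0; resistances in Ω):
  Node 1: (V_1 - 5)/2200 + (V_1 - 0)/6800 = 0
Collecting terms: 0.0006016 × V_1 = 0.002273  =>  V_1 = 3.778 V
I_R2 = (V_1 - V_2)/R2 = (3.778 - 0)/6800 = 0.0005556 A
|I_R2| = 0.0005556 A

Final answer: |I_R2| = 0.0005556 A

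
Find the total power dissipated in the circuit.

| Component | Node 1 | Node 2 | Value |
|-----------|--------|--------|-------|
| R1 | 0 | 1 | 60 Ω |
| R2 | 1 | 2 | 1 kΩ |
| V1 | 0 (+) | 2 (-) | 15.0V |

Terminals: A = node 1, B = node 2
Nodal analysis, taking node 2 as the 0 V reference.
Source V1 fixes V_0 = 15 V.
KCL at each unknown node (sum of currents leaving = 0; resistances in Ω):
  Node 1: (V_1 - 15)/60 + (V_1 - 0)/1000 = 0
Collecting terms: 0.01767 × V_1 = 0.25  =>  V_1 = 14.15 V
Power in each resistor, P = (ΔV)²/R:
  P_R1 = (15 - 14.15)²/60 = 0.01201 W
  P_R2 = (14.15 - 0)²/1000 = 0.2002 W
P_total = P_R1 + P_R2 = 0.2123 W

Final answer: 0.2123 W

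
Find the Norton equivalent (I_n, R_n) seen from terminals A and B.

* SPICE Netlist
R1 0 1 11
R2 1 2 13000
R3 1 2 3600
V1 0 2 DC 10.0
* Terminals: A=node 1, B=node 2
Find the Thévenin equivalent first; then I_n = V_th/R_th and R_n = R_th.
Step 1 — V_th is the open-circuit voltage V_A - V_B (nothing connected across the terminals).
Nodal analysis, taking node 2 as the 0 V reference.
Source V1 fixes V_0 = 10 V.
KCL at each unknown node (sum of currents leaving = 0; resistances in Ω):
  Node 1: (V_1 - 10)/11 + (V_1 - 0)/13000 + (V_1 - 0)/3600 = 0
Collecting terms: 0.09126 × V_1 = 0.9091  =>  V_1 = 9.961 V
V_th = V_1 - V_2 = 9.961 - 0 = 9.961 V
Step 2 — R_th: zero the source — replace V1 by a short circuit (node 2 merges into node 0) — and find the resistance seen between A (node 1) and B (node 0).
Reduce the network between node 1 (A) and node 0 (B) by series/parallel combination:
  Rp1 = R1 ‖ R2 ‖ R3 (parallel, all between nodes 0 and 1) = 1/(1/11 + 1/13000 + 1/3600) = 10.96 Ω
R_th = 10.96 Ω
I_n = V_th/R_th = 9.961/10.96 = 0.9091 A, and R_n = R_th = 10.96 Ω

Final answer: I_n = 0.9091 A, R_n = 10.96 Ω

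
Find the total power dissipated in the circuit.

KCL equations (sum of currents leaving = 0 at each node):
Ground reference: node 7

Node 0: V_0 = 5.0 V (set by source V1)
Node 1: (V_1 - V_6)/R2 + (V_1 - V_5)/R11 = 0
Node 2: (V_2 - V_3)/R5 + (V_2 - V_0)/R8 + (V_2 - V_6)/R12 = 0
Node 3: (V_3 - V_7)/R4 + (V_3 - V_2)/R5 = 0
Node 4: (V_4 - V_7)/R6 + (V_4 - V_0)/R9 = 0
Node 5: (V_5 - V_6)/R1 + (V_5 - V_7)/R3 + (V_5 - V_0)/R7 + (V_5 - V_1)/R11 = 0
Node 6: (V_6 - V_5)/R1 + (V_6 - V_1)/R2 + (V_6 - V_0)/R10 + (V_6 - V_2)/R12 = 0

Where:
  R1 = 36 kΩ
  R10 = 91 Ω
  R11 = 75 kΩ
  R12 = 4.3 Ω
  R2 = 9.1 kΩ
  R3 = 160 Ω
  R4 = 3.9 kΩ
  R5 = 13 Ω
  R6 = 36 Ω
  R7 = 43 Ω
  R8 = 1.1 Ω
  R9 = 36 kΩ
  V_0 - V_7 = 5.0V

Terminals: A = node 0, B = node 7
Nodal analysis, taking node 7 as the 0 V reference.
Source V1 fixes V_0 = 5 V.
KCL at each unknown node (sum of currents leaving = 0; resistances in Ω):
  Node 1: (V_1 - V_6)/9100 + (V_1 - V_5)/75000 = 0
  Node 2: (V_2 - V_3)/13 + (V_2 - 5)/1.1 + (V_2 - V_6)/4.3 = 0
  Node 3: (V_3 - 0)/3900 + (V_3 - V_2)/13 = 0
  Node 4: (V_4 - 0)/36 + (V_4 - 5)/36000 = 0
  Node 5: (V_5 - V_6)/36000 + (V_5 - 0)/160 + (V_5 - 5)/43 + (V_5 - V_1)/75000 = 0
  Node 6: (V_6 - V_5)/36000 + (V_6 - V_1)/9100 + (V_6 - 5)/91 + (V_6 - V_2)/4.3 = 0
Collecting terms (coefficients in siemens):
  0.0001232·V_1 - 0.00001333·V_5 - 0.0001099·V_6 = 0
  1.219·V_2 - 0.07692·V_3 - 0.2326·V_6 = 4.545
  0.07718·V_3 - 0.07692·V_2 = 0
  0.02781·V_4 = 0.0001389
  0.02955·V_5 - 0.00001333·V_1 - 0.00002778·V_6 = 0.1163
  0.2437·V_6 - 0.0001099·V_1 - 0.2326·V_2 - 0.00002778·V_5 = 0.05495
Solving these 6 simultaneous equations (Gaussian elimination) gives:
  V_1 = 4.884 V, V_2 = 4.999 V, V_3 = 4.982 V, V_4 = 0.004995 V
  V_5 = 3.942 V, V_6 = 4.998 V
Power in each resistor, P = (ΔV)²/R:
  P_R1 = (3.942 - 4.998)²/36000 = 0.00003098 W
  P_R2 = (4.884 - 4.998)²/9100 = 0.000001435 W
  P_R3 = (3.942 - 0)²/160 = 0.09714 W
  P_R4 = (4.982 - 0)²/3900 = 0.006364 W
  P_R5 = (4.999 - 4.982)²/13 = 0.00002121 W
  P_R6 = (0.004995 - 0)²/36 = 0.0000006931 W
  P_R7 = (5 - 3.942)²/43 = 0.02602 W
  P_R8 = (5 - 4.999)²/1.1 = 0.000001866 W
  P_R9 = (5 - 0.004995)²/36000 = 0.0006931 W
  P_R10 = (5 - 4.998)²/91 = 0.00000002606 W
  P_R11 = (4.884 - 3.942)²/75000 = 0.00001183 W
  P_R12 = (4.999 - 4.998)²/4.3 = 0.000000002682 W
P_total = P_R1 + P_R2 + P_R3 + P_R4 + P_R5 + P_R6 + P_R7 + P_R8 + P_R9 + P_R10 + P_R11 + P_R12 = 0.1303 W

Final answer: 0.1303 W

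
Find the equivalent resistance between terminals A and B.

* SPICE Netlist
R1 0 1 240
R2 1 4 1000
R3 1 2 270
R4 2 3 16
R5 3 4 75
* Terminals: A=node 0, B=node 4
Reduce the network between node 0 (A) and node 4 (B) by series/parallel combination:
  Rs1 = R3 + R4 (series, joined only at node 2) = 270 + 16 = 286 Ω
  Rs2 = R5 + Rs1 (series, joined only at node 3) = 75 + 286 = 361 Ω
  Rp1 = R2 ‖ Rs2 (parallel, both between nodes 1 and 4) = 1/(1/1000 + 1/361) = 265.2 Ω
  Rs3 = R1 + Rp1 (series, joined only at node 1) = 240 + 265.2 = 505.2 Ω
R_eq = 505.2 Ω

Final answer: 505.2 Ω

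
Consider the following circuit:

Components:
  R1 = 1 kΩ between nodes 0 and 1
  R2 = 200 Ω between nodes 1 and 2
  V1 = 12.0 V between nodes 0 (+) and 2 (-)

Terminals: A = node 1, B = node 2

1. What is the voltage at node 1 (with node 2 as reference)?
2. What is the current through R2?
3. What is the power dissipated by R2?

Nodal analysis, taking node 2 as the 0 V reference.
Source V1 fixes V_0 = 12 V.
KCL at each unknown node (sum of currents leaving = 0; resistances in Ω):
  Node 1: (V_1 - 12)/1000 + (V_1 - 0)/200 = 0
Collecting terms: 0.006 × V_1 = 0.012  =>  V_1 = 2 V
Part 1:
  Read off the nodal solution: V_1 = 2 V
Part 2:
  I_R2 = (V_1 - V_2)/R2 = (2 - 0)/200 = 0.01 A
  Magnitude: I_R2 = 0.01 A
Part 3:
  I_R2 = (V_1 - V_2)/R2 = (2 - 0)/200 = 0.01 A
  P_R2 = I_R2² × R2 = (0.01)² × 200 = 0.02 W

Final answers:
1. V_1 = 2 V
2. I_R2 = 0.01 A
3. P_R2 = 0.02 W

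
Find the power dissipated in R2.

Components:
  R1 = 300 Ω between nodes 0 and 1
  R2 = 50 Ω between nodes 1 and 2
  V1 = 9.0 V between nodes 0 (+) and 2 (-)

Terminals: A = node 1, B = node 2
Nodal analysis, taking node 2 as the 0 V reference.
Source V1 fixes V_0 = 9 V.
KCL at each unknown node (sum of currents leaving = 0; resistances in Ω):
  Node 1: (V_1 - 9)/300 + (V_1 - 0)/50 = 0
Collecting terms: 0.02333 × V_1 = 0.03  =>  V_1 = 1.286 V
I_R2 = (V_1 - V_2)/R2 = (1.286 - 0)/50 = 0.02571 A
P_R2 = I_R2² × R2 = (0.02571)² × 50 = 0.03306 W

Final answer: 0.03306 W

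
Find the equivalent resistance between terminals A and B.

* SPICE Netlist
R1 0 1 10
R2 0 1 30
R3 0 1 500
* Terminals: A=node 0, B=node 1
Reduce the network between node 0 (A) and node 1 (B) by series/parallel combination:
  Rp1 = R1 ‖ R2 ‖ R3 (parallel, all between nodes 0 and 1) = 1/(1/10 + 1/30 + 1/500) = 7.389 Ω
R_eq = 7.389 Ω

Final answer: 7.389 Ω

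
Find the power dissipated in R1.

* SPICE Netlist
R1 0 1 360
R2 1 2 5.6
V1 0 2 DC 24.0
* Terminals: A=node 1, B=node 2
Nodal analysis, taking node 2 as the 0 V reference.
Source V1 fixes V_0 = 24 V.
KCL at each unknown node (sum of currents leaving = 0; resistances in Ω):
  Node 1: (V_1 - 24)/360 + (V_1 - 0)/5.6 = 0
Collecting terms: 0.1813 × V_1 = 0.06667  =>  V_1 = 0.3676 V
I_R1 = (V_0 - V_1)/R1 = (24 - 0.3676)/360 = 0.06565 A
P_R1 = I_R1² × R1 = (0.06565)² × 360 = 1.551 W

Final answer: 1.551 W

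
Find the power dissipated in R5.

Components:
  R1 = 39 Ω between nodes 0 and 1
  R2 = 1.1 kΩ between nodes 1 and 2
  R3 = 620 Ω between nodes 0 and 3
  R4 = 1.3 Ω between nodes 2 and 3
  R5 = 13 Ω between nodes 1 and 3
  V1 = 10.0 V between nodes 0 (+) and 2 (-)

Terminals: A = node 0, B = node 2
Nodal analysis, taking node 2 as the 0 V reference.
Source V1 fixes V_0 = 10 V.
KCL at each unknown node (sum of currents leaving = 0; resistances in Ω):
  Node 1: (V_1 - 10)/39 + (V_1 - 0)/1100 + (V_1 - V_3)/13 = 0
  Node 3: (V_3 - 10)/620 + (V_3 - 0)/1.3 + (V_3 - V_1)/13 = 0
Collecting terms (coefficients in siemens):
  0.1035·V_1 - 0.07692·V_3 = 0.2564
  0.8478·V_3 - 0.07692·V_1 = 0.01613
Determinant D = (0.1035)(0.8478) - (-0.07692)(-0.07692) = 0.0818
V_1 = [(0.2564)(0.8478) - (-0.07692)(0.01613)]/D = 2.672 V
V_3 = [(0.1035)(0.01613) - (0.2564)(-0.07692)]/D = 0.2615 V
I_R5 = (V_1 - V_3)/R5 = (2.672 - 0.2615)/13 = 0.1855 A
P_R5 = I_R5² × R5 = (0.1855)² × 13 = 0.4471 W

Final answer: 0.4471 W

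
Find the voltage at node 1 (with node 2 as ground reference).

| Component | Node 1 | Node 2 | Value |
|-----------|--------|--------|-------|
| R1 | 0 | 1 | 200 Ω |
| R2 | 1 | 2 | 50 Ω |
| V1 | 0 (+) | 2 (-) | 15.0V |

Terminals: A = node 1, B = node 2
Nodal analysis, taking node 2 as the 0 V reference.
Source V1 fixes V_0 = 15 V.
KCL at each unknown node (sum of currents leaving = 0; resistances in Ω):
  Node 1: (V_1 - 15)/200 + (V_1 - 0)/50 = 0
Collecting terms: 0.025 × V_1 = 0.075  =>  V_1 = 3 V
The requested potential is V_1 = 3 V.

Final answer: V_1 = 3 V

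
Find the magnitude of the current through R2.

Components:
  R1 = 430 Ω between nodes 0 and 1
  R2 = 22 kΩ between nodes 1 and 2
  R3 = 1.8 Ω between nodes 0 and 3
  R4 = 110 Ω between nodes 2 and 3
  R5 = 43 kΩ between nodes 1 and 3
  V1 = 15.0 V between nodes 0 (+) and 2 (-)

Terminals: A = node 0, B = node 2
Nodal analysis, taking node 2 as the 0 V reference.
Source V1 fixes V_0 = 15 V.
KCL at each unknown node (sum of currents leaving = 0; resistances in Ω):
  Node 1: (V_1 - 15)/430 + (V_1 - 0)/22000 + (V_1 - V_3)/43000 = 0
  Node 3: (V_3 - 15)/1.8 + (V_3 - 0)/110 + (V_3 - V_1)/43000 = 0
Collecting terms (coefficients in siemens):
  0.002394·V_1 - 0.00002326·V_3 = 0.03488
  0.5647·V_3 - 0.00002326·V_1 = 8.333
Determinant D = (0.002394)(0.5647) - (-0.00002326)(-0.00002326) = 0.001352
V_1 = [(0.03488)(0.5647) - (-0.00002326)(8.333)]/D = 14.71 V
V_3 = [(0.002394)(8.333) - (0.03488)(-0.00002326)]/D = 14.76 V
I_R2 = (V_1 - V_2)/R2 = (14.71 - 0)/22000 = 0.0006688 A
|I_R2| = 0.0006688 A

Final answer: |I_R2| = 0.0006688 A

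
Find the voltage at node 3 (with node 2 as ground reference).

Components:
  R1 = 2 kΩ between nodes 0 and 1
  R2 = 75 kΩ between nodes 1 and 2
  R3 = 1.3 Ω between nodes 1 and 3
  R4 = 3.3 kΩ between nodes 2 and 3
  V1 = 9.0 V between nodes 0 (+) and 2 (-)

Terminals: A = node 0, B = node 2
Nodal analysis, taking node 2 as the 0 V reference.
Source V1 fixes V_0 = 9 V.
KCL at each unknown node (sum of currents leaving = 0; resistances in Ω):
  Node 1: (V_1 - 9)/2000 + (V_1 - 0)/75000 + (V_1 - V_3)/1.3 = 0
  Node 3: (V_3 - V_1)/1.3 + (V_3 - 0)/3300 = 0
Collecting terms (coefficients in siemens):
  0.7697·V_1 - 0.7692·V_3 = 0.0045
  0.7695·V_3 - 0.7692·V_1 = 0
Determinant D = (0.7697)(0.7695) - (-0.7692)(-0.7692) = 0.0006281
V_1 = [(0.0045)(0.7695) - (-0.7692)(0)]/D = 5.513 V
V_3 = [(0.7697)(0) - (0.0045)(-0.7692)]/D = 5.511 V
The requested potential is V_3 = 5.511 V.

Final answer: V_3 = 5.511 V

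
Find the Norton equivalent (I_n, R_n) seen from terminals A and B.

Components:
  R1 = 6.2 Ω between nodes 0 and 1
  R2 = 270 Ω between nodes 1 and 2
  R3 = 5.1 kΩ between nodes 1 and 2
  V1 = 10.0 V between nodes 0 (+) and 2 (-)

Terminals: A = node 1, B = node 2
Find the Thévenin equivalent first; then I_n = V_th/R_th and R_n = R_th.
Step 1 — V_th is the open-circuit voltage V_A - V_B (nothing connected across the terminals).
Nodal analysis, taking node 2 as the 0 V reference.
Source V1 fixes V_0 = 10 V.
KCL at each unknown node (sum of currents leaving = 0; resistances in Ω):
  Node 1: (V_1 - 10)/6.2 + (V_1 - 0)/270 + (V_1 - 0)/5100 = 0
Collecting terms: 0.1652 × V_1 = 1.613  =>  V_1 = 9.764 V
V_th = V_1 - V_2 = 9.764 - 0 = 9.764 V
Step 2 — R_th: zero the source — replace V1 by a short circuit (node 2 merges into node 0) — and find the resistance seen between A (node 1) and B (node 0).
Reduce the network between node 1 (A) and node 0 (B) by series/parallel combination:
  Rp1 = R1 ‖ R2 ‖ R3 (parallel, all between nodes 0 and 1) = 1/(1/6.2 + 1/270 + 1/5100) = 6.054 Ω
R_th = 6.054 Ω
I_n = V_th/R_th = 9.764/6.054 = 1.613 A, and R_n = R_th = 6.054 Ω

Final answer: I_n = 1.613 A, R_n = 6.054 Ω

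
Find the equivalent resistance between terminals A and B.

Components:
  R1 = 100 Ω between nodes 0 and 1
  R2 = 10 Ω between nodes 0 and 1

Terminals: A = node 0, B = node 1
Reduce the network between node 0 (A) and node 1 (B) by series/parallel combination:
  Rp1 = R1 ‖ R2 (parallel, both between nodes 0 and 1) = 1/(1/100 + 1/10) = 9.091 Ω
R_eq = 9.091 Ω

Final answer: 9.091 Ω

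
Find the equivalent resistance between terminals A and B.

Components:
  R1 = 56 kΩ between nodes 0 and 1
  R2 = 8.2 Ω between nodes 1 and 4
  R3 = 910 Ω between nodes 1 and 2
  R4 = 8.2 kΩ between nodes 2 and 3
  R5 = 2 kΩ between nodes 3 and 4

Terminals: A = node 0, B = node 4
Reduce the network between node 0 (A) and node 4 (B) by series/parallel combination:
  Rs1 = R3 + R4 (series, joined only at node 2) = 910 + 8200 = 9110 Ω
  Rs2 = R5 + Rs1 (series, joined only at node 3) = 2000 + 9110 = 11110 Ω
  Rp1 = R2 ‖ Rs2 (parallel, both between nodes 1 and 4) = 1/(1/8.2 + 1/11110) = 8.194 Ω
  Rs3 = R1 + Rp1 (series, joined only at node 1) = 56000 + 8.194 = 56010 Ω
R_eq = 56.01 kΩ

Final answer: 56.01 kΩ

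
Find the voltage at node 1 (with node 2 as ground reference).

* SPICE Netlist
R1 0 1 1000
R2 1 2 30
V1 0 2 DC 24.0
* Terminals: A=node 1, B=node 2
Nodal analysis, taking node 2 as the 0 V reference.
Source V1 fixes V_0 = 24 V.
KCL at each unknown node (sum of currents leaving = 0; resistances in Ω):
  Node 1: (V_1 - 24)/1000 + (V_1 - 0)/30 = 0
Collecting terms: 0.03433 × V_1 = 0.024  =>  V_1 = 0.699 V
The requested potential is V_1 = 0.699 V.

Final answer: V_1 = 0.699 V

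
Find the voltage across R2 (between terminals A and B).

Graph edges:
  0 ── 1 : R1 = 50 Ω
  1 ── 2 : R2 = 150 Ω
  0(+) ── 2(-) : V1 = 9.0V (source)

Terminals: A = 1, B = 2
R1 and R2 are in series across V1 (node 0 → node 1 → node 2), and the output A–B is taken across R2, so this is a voltage divider.
Series current: I = V1/(R1 + R2) = 9/(50 + 150) = 9/200 = 0.045 A
V_R2 = I × R2 = V1 × R2/(R1 + R2) = 9 × 150/200 = 6.75 V

Final answer: 6.75 V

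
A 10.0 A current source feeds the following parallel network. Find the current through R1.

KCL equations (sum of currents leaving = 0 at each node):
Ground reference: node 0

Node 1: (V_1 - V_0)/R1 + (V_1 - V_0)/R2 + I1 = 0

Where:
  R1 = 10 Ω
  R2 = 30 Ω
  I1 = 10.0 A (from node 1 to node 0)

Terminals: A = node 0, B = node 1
All resistors sit directly between nodes 0 and 1, so they are in parallel and share one voltage V; the full source current 10 A splits among them.
1/R_par = 1/10 + 1/30 = 0.1333 S  =>  R_par = 7.5 Ω
V = I × R_par = 10 × 7.5 = 75 V
I_R1 = V/R1 = 75/10 = 7.5 A

Final answer: 7.5 A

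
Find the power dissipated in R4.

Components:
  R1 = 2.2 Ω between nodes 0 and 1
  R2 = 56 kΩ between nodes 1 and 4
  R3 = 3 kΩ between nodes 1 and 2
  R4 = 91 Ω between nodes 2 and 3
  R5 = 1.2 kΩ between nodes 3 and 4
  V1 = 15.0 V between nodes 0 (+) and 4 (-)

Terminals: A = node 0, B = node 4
Nodal analysis, taking node 4 as the 0 V reference.
Source V1 fixes V_0 = 15 V.
KCL at each unknown node (sum of currents leaving = 0; resistances in Ω):
  Node 1: (V_1 - 15)/2.2 + (V_1 - 0)/56000 + (V_1 - V_2)/3000 = 0
  Node 2: (V_2 - V_1)/3000 + (V_2 - V_3)/91 = 0
  Node 3: (V_3 - V_2)/91 + (V_3 - 0)/1200 = 0
Collecting terms (coefficients in siemens):
  0.4549·V_1 - 0.0003333·V_2 = 6.818
  0.01132·V_2 - 0.0003333·V_1 - 0.01099·V_3 = 0
  0.01182·V_3 - 0.01099·V_2 = 0
Solving these 3 simultaneous equations (Gaussian elimination) gives:
  V_1 = 14.99 V, V_2 = 4.51 V, V_3 = 4.193 V
I_R4 = (V_2 - V_3)/R4 = (4.51 - 4.193)/91 = 0.003494 A
P_R4 = I_R4² × R4 = (0.003494)² × 91 = 0.001111 W

Final answer: 0.001111 W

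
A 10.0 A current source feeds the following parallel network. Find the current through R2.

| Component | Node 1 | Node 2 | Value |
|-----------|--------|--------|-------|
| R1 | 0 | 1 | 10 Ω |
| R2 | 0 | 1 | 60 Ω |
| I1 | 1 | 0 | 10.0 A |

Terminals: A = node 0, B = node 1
All resistors sit directly between nodes 0 and 1, so they are in parallel and share one voltage V; the full source current 10 A splits among them.
1/R_par = 1/10 + 1/60 = 0.1167 S  =>  R_par = 8.571 Ω
V = I × R_par = 10 × 8.571 = 85.71 V
I_R2 = V/R2 = 85.71/60 = 1.429 A

Final answer: 1.429 A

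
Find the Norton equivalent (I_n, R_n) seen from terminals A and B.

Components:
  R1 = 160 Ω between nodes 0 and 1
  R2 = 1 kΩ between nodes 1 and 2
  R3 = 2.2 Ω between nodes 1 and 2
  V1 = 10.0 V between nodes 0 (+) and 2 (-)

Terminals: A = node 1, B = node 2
Find the Thévenin equivalent first; then I_n = V_th/R_th and R_n = R_th.
Step 1 — V_th is the open-circuit voltage V_A - V_B (nothing connected across the terminals).
Nodal analysis, taking node 2 as the 0 V reference.
Source V1 fixes V_0 = 10 V.
KCL at each unknown node (sum of currents leaving = 0; resistances in Ω):
  Node 1: (V_1 - 10)/160 + (V_1 - 0)/1000 + (V_1 - 0)/2.2 = 0
Collecting terms: 0.4618 × V_1 = 0.0625  =>  V_1 = 0.1353 V
V_th = V_1 - V_2 = 0.1353 - 0 = 0.1353 V
Step 2 — R_th: zero the source — replace V1 by a short circuit (node 2 merges into node 0) — and find the resistance seen between A (node 1) and B (node 0).
Reduce the network between node 1 (A) and node 0 (B) by series/parallel combination:
  Rp1 = R1 ‖ R2 ‖ R3 (parallel, all between nodes 0 and 1) = 1/(1/160 + 1/1000 + 1/2.2) = 2.165 Ω
R_th = 2.165 Ω
I_n = V_th/R_th = 0.1353/2.165 = 0.0625 A, and R_n = R_th = 2.165 Ω

Final answer: I_n = 0.0625 A, R_n = 2.165 Ω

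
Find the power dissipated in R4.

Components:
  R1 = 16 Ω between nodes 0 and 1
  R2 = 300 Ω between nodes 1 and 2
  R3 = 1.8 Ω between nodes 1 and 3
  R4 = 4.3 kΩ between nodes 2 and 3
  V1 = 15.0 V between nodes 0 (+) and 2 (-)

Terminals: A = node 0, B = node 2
Nodal analysis, taking node 2 as the 0 V reference.
Source V1 fixes V_0 = 15 V.
KCL at each unknown node (sum of currents leaving = 0; resistances in Ω):
  Node 1: (V_1 - 15)/16 + (V_1 - 0)/300 + (V_1 - V_3)/1.8 = 0
  Node 3: (V_3 - V_1)/1.8 + (V_3 - 0)/4300 = 0
Collecting terms (coefficients in siemens):
  0.6214·V_1 - 0.5556·V_3 = 0.9375
  0.5558·V_3 - 0.5556·V_1 = 0
Determinant D = (0.6214)(0.5558) - (-0.5556)(-0.5556) = 0.03672
V_1 = [(0.9375)(0.5558) - (-0.5556)(0)]/D = 14.19 V
V_3 = [(0.6214)(0) - (0.9375)(-0.5556)]/D = 14.18 V
I_R4 = (V_2 - V_3)/R4 = (0 - 14.18)/4300 = -0.003299 A
P_R4 = I_R4² × R4 = (-0.003299)² × 4300 = 0.04679 W

Final answer: 0.04679 W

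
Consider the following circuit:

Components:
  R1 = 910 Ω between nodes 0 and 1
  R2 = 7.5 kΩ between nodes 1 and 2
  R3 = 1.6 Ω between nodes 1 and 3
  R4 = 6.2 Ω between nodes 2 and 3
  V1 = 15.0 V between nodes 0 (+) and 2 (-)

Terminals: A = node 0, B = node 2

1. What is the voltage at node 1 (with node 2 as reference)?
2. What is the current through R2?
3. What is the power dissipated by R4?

Nodal analysis, taking node 2 as the 0 V reference.
Source V1 fixes V_0 = 15 V.
KCL at each unknown node (sum of currents leaving = 0; resistances in Ω):
  Node 1: (V_1 - 15)/910 + (V_1 - 0)/7500 + (V_1 - V_3)/1.6 = 0
  Node 3: (V_3 - V_1)/1.6 + (V_3 - 0)/6.2 = 0
Collecting terms (coefficients in siemens):
  0.6262·V_1 - 0.625·V_3 = 0.01648
  0.7863·V_3 - 0.625·V_1 = 0
Determinant D = (0.6262)(0.7863) - (-0.625)(-0.625) = 0.1018
V_1 = [(0.01648)(0.7863) - (-0.625)(0)]/D = 0.1273 V
V_3 = [(0.6262)(0) - (0.01648)(-0.625)]/D = 0.1012 V
Part 1:
  Read off the nodal solution: V_1 = 0.1273 V
Part 2:
  I_R2 = (V_1 - V_2)/R2 = (0.1273 - 0)/7500 = 0.00001698 A
  Magnitude: I_R2 = 0.00001698 A
Part 3:
  I_R4 = (V_2 - V_3)/R4 = (0 - 0.1012)/6.2 = -0.01633 A
  P_R4 = I_R4² × R4 = (-0.01633)² × 6.2 = 0.001653 W

Final answers:
1. V_1 = 0.1273 V
2. I_R2 = 1.698e-05 A
3. P_R4 = 0.001653 W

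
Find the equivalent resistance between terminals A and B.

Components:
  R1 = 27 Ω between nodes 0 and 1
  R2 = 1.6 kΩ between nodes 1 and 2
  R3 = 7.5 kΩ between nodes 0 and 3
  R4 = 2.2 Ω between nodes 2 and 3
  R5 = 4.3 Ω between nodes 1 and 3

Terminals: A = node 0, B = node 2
The network is not a plain series/parallel combination. Inject a 1 A test current into terminal A (node 0) and return it from terminal B (node 2); then R_eq = V_A / (1 A).
Nodal analysis, taking node 2 as the 0 V reference.
Current source I_test pushes 1 A into node 0 and draws it out of node 2.
KCL at each unknown node (sum of currents leaving = 0; resistances in Ω):
  Node 0: (V_0 - V_1)/27 + (V_0 - V_3)/7500 - 1 = 0
  Node 1: (V_1 - V_0)/27 + (V_1 - 0)/1600 + (V_1 - V_3)/4.3 = 0
  Node 3: (V_3 - V_0)/7500 + (V_3 - V_1)/4.3 + (V_3 - 0)/2.2 = 0
Collecting terms (coefficients in siemens):
  0.03717·V_0 - 0.03704·V_1 - 0.0001333·V_3 = 1
  0.2702·V_1 - 0.03704·V_0 - 0.2326·V_3 = 0
  0.6872·V_3 - 0.0001333·V_0 - 0.2326·V_1 = 0
Solving these 3 simultaneous equations (Gaussian elimination) gives:
  V_0 = 33.34 V, V_1 = 6.456 V, V_3 = 2.191 V
R_eq = V_0 / 1 A = 33.34 Ω

Final answer: 33.34 Ω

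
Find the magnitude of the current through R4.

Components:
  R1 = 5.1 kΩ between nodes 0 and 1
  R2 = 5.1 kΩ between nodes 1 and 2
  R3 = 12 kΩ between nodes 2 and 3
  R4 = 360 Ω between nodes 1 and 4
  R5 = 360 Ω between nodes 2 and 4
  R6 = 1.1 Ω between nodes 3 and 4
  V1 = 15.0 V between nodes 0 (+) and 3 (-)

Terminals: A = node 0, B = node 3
Nodal analysis, taking node 3 as the 0 V reference.
Source V1 fixes V_0 = 15 V.
KCL at each unknown node (sum of currents leaving = 0; resistances in Ω):
  Node 1: (V_1 - 15)/5100 + (V_1 - V_2)/5100 + (V_1 - V_4)/360 = 0
  Node 2: (V_2 - V_1)/5100 + (V_2 - 0)/12000 + (V_2 - V_4)/360 = 0
  Node 4: (V_4 - V_1)/360 + (V_4 - V_2)/360 + (V_4 - 0)/1.1 = 0
Collecting terms (coefficients in siemens):
  0.00317·V_1 - 0.0001961·V_2 - 0.002778·V_4 = 0.002941
  0.003057·V_2 - 0.0001961·V_1 - 0.002778·V_4 = 0
  0.9146·V_4 - 0.002778·V_1 - 0.002778·V_2 = 0
Solving these 3 simultaneous equations (Gaussian elimination) gives:
  V_1 = 0.9344 V, V_2 = 0.06268 V, V_4 = 0.003028 V
I_R4 = (V_1 - V_4)/R4 = (0.9344 - 0.003028)/360 = 0.002587 A
|I_R4| = 0.002587 A

Final answer: |I_R4| = 0.002587 A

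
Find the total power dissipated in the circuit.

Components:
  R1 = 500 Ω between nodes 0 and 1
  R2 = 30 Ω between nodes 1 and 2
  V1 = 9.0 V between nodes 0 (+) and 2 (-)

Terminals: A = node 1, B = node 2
Nodal analysis, taking node 2 as the 0 V reference.
Source V1 fixes V_0 = 9 V.
KCL at each unknown node (sum of currents leaving = 0; resistances in Ω):
  Node 1: (V_1 - 9)/500 + (V_1 - 0)/30 = 0
Collecting terms: 0.03533 × V_1 = 0.018  =>  V_1 = 0.5094 V
Power in each resistor, P = (ΔV)²/R:
  P_R1 = (9 - 0.5094)²/500 = 0.1442 W
  P_R2 = (0.5094 - 0)²/30 = 0.008651 W
P_total = P_R1 + P_R2 = 0.1528 W

Final answer: 0.1528 W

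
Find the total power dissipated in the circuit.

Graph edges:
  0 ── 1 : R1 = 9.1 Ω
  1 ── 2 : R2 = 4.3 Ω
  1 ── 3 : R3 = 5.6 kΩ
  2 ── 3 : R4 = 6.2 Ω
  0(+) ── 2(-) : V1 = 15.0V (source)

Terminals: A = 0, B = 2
Nodal analysis, taking node 2 as the 0 V reference.
Source V1 fixes V_0 = 15 V.
KCL at each unknown node (sum of currents leaving = 0; resistances in Ω):
  Node 1: (V_1 - 15)/9.1 + (V_1 - 0)/4.3 + (V_1 - V_3)/5600 = 0
  Node 3: (V_3 - V_1)/5600 + (V_3 - 0)/6.2 = 0
Collecting terms (coefficients in siemens):
  0.3426·V_1 - 0.0001786·V_3 = 1.648
  0.1615·V_3 - 0.0001786·V_1 = 0
Determinant D = (0.3426)(0.1615) - (-0.0001786)(-0.0001786) = 0.05532
V_1 = [(1.648)(0.1615) - (-0.0001786)(0)]/D = 4.811 V
V_3 = [(0.3426)(0) - (1.648)(-0.0001786)]/D = 0.00532 V
Power in each resistor, P = (ΔV)²/R:
  P_R1 = (15 - 4.811)²/9.1 = 11.41 W
  P_R2 = (4.811 - 0)²/4.3 = 5.383 W
  P_R3 = (4.811 - 0.00532)²/5600 = 0.004124 W
  P_R4 = (0 - 0.00532)²/6.2 = 0.000004566 W
P_total = P_R1 + P_R2 + P_R3 + P_R4 = 16.8 W

Final answer: 16.8 W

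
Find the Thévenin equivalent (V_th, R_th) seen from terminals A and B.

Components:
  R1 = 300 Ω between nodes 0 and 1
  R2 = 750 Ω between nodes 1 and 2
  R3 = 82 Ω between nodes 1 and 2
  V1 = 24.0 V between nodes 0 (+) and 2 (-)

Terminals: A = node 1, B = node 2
Step 1 — V_th is the open-circuit voltage V_A - V_B (nothing connected across the terminals).
Nodal analysis, taking node 2 as the 0 V reference.
Source V1 fixes V_0 = 24 V.
KCL at each unknown node (sum of currents leaving = 0; resistances in Ω):
  Node 1: (V_1 - 24)/300 + (V_1 - 0)/750 + (V_1 - 0)/82 = 0
Collecting terms: 0.01686 × V_1 = 0.08  =>  V_1 = 4.744 V
V_th = V_1 - V_2 = 4.744 - 0 = 4.744 V
Step 2 — R_th: zero the source — replace V1 by a short circuit (node 2 merges into node 0) — and find the resistance seen between A (node 1) and B (node 0).
Reduce the network between node 1 (A) and node 0 (B) by series/parallel combination:
  Rp1 = R1 ‖ R2 ‖ R3 (parallel, all between nodes 0 and 1) = 1/(1/300 + 1/750 + 1/82) = 59.31 Ω
R_th = 59.31 Ω

Final answer: V_th = 4.744 V, R_th = 59.31 Ω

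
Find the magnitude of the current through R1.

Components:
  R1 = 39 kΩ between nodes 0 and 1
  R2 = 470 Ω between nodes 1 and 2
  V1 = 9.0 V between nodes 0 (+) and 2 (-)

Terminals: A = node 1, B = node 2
Nodal analysis, taking node 2 as the 0 V reference.
Source V1 fixes V_0 = 9 V.
KCL at each unknown node (sum of currents leaving = 0; resistances in Ω):
  Node 1: (V_1 - 9)/39000 + (V_1 - 0)/470 = 0
Collecting terms: 0.002153 × V_1 = 0.0002308  =>  V_1 = 0.1072 V
I_R1 = (V_0 - V_1)/R1 = (9 - 0.1072)/39000 = 0.000228 A
|I_R1| = 0.000228 A

Final answer: |I_R1| = 0.000228 A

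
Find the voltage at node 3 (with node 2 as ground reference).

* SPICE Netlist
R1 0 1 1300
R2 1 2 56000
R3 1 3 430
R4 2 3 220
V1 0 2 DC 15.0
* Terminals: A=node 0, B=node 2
Nodal analysis, taking node 2 as the 0 V reference.
Source V1 fixes V_0 = 15 V.
KCL at each unknown node (sum of currents leaving = 0; resistances in Ω):
  Node 1: (V_1 - 15)/1300 + (V_1 - 0)/56000 + (V_1 - V_3)/430 = 0
  Node 3: (V_3 - V_1)/430 + (V_3 - 0)/220 = 0
Collecting terms (coefficients in siemens):
  0.003113·V_1 - 0.002326·V_3 = 0.01154
  0.006871·V_3 - 0.002326·V_1 = 0
Determinant D = (0.003113)(0.006871) - (-0.002326)(-0.002326) = 0.00001598
V_1 = [(0.01154)(0.006871) - (-0.002326)(0)]/D = 4.962 V
V_3 = [(0.003113)(0) - (0.01154)(-0.002326)]/D = 1.679 V
The requested potential is V_3 = 1.679 V.

Final answer: V_3 = 1.679 V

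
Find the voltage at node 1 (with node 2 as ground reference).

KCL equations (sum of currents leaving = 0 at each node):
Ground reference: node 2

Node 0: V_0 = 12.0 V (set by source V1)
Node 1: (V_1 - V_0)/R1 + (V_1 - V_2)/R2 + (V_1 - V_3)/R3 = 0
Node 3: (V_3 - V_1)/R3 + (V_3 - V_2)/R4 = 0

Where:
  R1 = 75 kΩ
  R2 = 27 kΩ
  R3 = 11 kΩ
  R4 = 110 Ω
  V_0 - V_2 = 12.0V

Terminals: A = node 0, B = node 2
Nodal analysis, taking node 2 as the 0 V reference.
Source V1 fixes V_0 = 12 V.
KCL at each unknown node (sum of currents leaving = 0; resistances in Ω):
  Node 1: (V_1 - 12)/75000 + (V_1 - 0)/27000 + (V_1 - V_3)/11000 = 0
  Node 3: (V_3 - V_1)/11000 + (V_3 - 0)/110 = 0
Collecting terms (coefficients in siemens):
  0.0001413·V_1 - 0.00009091·V_3 = 0.00016
  0.009182·V_3 - 0.00009091·V_1 = 0
Determinant D = (0.0001413)(0.009182) - (-0.00009091)(-0.00009091) = 0.000001289
V_1 = [(0.00016)(0.009182) - (-0.00009091)(0)]/D = 1.14 V
V_3 = [(0.0001413)(0) - (0.00016)(-0.00009091)]/D = 0.01128 V
The requested potential is V_1 = 1.14 V.

Final answer: V_1 = 1.14 V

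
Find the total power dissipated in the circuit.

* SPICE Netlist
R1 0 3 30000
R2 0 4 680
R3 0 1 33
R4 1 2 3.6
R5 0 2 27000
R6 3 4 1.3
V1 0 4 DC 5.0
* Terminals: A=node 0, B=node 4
Nodal analysis, taking node 4 as the 0 V reference.
Source V1 fixes V_0 = 5 V.
KCL at each unknown node (sum of currents leaving = 0; resistances in Ω):
  Node 1: (V_1 - 5)/33 + (V_1 - V_2)/3.6 = 0
  Node 2: (V_2 - V_1)/3.6 + (V_2 - 5)/27000 = 0
  Node 3: (V_3 - 5)/30000 + (V_3 - 0)/1.3 = 0
Collecting terms (coefficients in siemens):
  0.3081·V_1 - 0.2778·V_2 = 0.1515
  0.2778·V_2 - 0.2778·V_1 = 0.0001852
  0.7693·V_3 = 0.0001667
Solving these 3 simultaneous equations (Gaussian elimination) gives:
  V_1 = 5 V, V_2 = 5 V, V_3 = 0.0002167 V
Power in each resistor, P = (ΔV)²/R:
  P_R1 = (5 - 0.0002167)²/30000 = 0.0008333 W
  P_R2 = (5 - 0)²/680 = 0.03676 W
  P_R3 = (5 - 5)²/33 = 0 W
  P_R4 = (5 - 5)²/3.6 = 0 W
  P_R5 = (5 - 5)²/27000 = 0 W
  P_R6 = (0.0002167 - 0)²/1.3 = 0.00000003611 W
P_total = P_R1 + P_R2 + P_R3 + P_R4 + P_R5 + P_R6 = 0.0376 W

Final answer: 0.0376 W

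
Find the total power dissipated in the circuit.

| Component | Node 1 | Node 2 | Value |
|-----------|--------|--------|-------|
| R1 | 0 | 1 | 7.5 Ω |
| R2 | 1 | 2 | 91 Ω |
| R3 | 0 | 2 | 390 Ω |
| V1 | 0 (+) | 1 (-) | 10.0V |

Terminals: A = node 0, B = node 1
Nodal analysis, taking node 1 as the 0 V reference.
Source V1 fixes V_0 = 10 V.
KCL at each unknown node (sum of currents leaving = 0; resistances in Ω):
  Node 2: (V_2 - 0)/91 + (V_2 - 10)/390 = 0
Collecting terms: 0.01355 × V_2 = 0.02564  =>  V_2 = 1.892 V
Power in each resistor, P = (ΔV)²/R:
  P_R1 = (10 - 0)²/7.5 = 13.33 W
  P_R2 = (0 - 1.892)²/91 = 0.03933 W
  P_R3 = (10 - 1.892)²/390 = 0.1686 W
P_total = P_R1 + P_R2 + P_R3 = 13.54 W

Final answer: 13.54 W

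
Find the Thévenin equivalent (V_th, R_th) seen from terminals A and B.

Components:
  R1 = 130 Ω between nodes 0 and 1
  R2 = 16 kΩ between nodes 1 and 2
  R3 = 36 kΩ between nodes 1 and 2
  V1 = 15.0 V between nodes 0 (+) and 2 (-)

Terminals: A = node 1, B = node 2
Step 1 — V_th is the open-circuit voltage V_A - V_B (nothing connected across the terminals).
Nodal analysis, taking node 2 as the 0 V reference.
Source V1 fixes V_0 = 15 V.
KCL at each unknown node (sum of currents leaving = 0; resistances in Ω):
  Node 1: (V_1 - 15)/130 + (V_1 - 0)/16000 + (V_1 - 0)/36000 = 0
Collecting terms: 0.007783 × V_1 = 0.1154  =>  V_1 = 14.83 V
V_th = V_1 - V_2 = 14.83 - 0 = 14.83 V
Step 2 — R_th: zero the source — replace V1 by a short circuit (node 2 merges into node 0) — and find the resistance seen between A (node 1) and B (node 0).
Reduce the network between node 1 (A) and node 0 (B) by series/parallel combination:
  Rp1 = R1 ‖ R2 ‖ R3 (parallel, all between nodes 0 and 1) = 1/(1/130 + 1/16000 + 1/36000) = 128.5 Ω
R_th = 128.5 Ω

Final answer: V_th = 14.83 V, R_th = 128.5 Ω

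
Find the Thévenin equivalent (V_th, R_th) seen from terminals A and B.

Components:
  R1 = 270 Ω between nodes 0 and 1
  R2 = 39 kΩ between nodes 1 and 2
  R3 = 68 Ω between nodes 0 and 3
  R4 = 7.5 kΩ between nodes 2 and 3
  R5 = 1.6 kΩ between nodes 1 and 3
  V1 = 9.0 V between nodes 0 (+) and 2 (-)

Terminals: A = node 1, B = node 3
Step 1 — V_th is the open-circuit voltage V_A - V_B (nothing connected across the terminals).
Nodal analysis, taking node 2 as the 0 V reference.
Source V1 fixes V_0 = 9 V.
KCL at each unknown node (sum of currents leaving = 0; resistances in Ω):
  Node 1: (V_1 - 9)/270 + (V_1 - 0)/39000 + (V_1 - V_3)/1600 = 0
  Node 3: (V_3 - 9)/68 + (V_3 - 0)/7500 + (V_3 - V_1)/1600 = 0
Collecting terms (coefficients in siemens):
  0.004354·V_1 - 0.000625·V_3 = 0.03333
  0.01546·V_3 - 0.000625·V_1 = 0.1324
Determinant D = (0.004354)(0.01546) - (-0.000625)(-0.000625) = 0.00006695
V_1 = [(0.03333)(0.01546) - (-0.000625)(0.1324)]/D = 8.935 V
V_3 = [(0.004354)(0.1324) - (0.03333)(-0.000625)]/D = 8.92 V
V_th = V_1 - V_3 = 8.935 - 8.92 = 0.0157 V
Step 2 — R_th: zero the source — replace V1 by a short circuit (node 2 merges into node 0) — and find the resistance seen between A (node 1) and B (node 3).
Reduce the network between node 1 (A) and node 3 (B) by series/parallel combination:
  Rp1 = R1 ‖ R2 (parallel, both between nodes 0 and 1) = 1/(1/270 + 1/39000) = 268.1 Ω
  Rp2 = R3 ‖ R4 (parallel, both between nodes 0 and 3) = 1/(1/68 + 1/7500) = 67.39 Ω
  Rs1 = Rp1 + Rp2 (series, joined only at node 0) = 268.1 + 67.39 = 335.5 Ω
  Rp3 = R5 ‖ Rs1 (parallel, both between nodes 1 and 3) = 1/(1/1600 + 1/335.5) = 277.4 Ω
R_th = 277.4 Ω

Final answer: V_th = 0.0157 V, R_th = 277.4 Ω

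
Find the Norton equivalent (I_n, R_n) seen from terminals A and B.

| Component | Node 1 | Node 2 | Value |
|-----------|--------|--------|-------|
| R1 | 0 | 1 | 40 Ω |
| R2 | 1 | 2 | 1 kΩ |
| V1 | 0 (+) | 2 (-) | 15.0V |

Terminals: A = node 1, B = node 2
Find the Thévenin equivalent first; then I_n = V_th/R_th and R_n = R_th.
Step 1 — V_th is the open-circuit voltage V_A - V_B (nothing connected across the terminals).
Nodal analysis, taking node 2 as the 0 V reference.
Source V1 fixes V_0 = 15 V.
KCL at each unknown node (sum of currents leaving = 0; resistances in Ω):
  Node 1: (V_1 - 15)/40 + (V_1 - 0)/1000 = 0
Collecting terms: 0.026 × V_1 = 0.375  =>  V_1 = 14.42 V
V_th = V_1 - V_2 = 14.42 - 0 = 14.42 V
Step 2 — R_th: zero the source — replace V1 by a short circuit (node 2 merges into node 0) — and find the resistance seen between A (node 1) and B (node 0).
Reduce the network between node 1 (A) and node 0 (B) by series/parallel combination:
  Rp1 = R1 ‖ R2 (parallel, both between nodes 0 and 1) = 1/(1/40 + 1/1000) = 38.46 Ω
R_th = 38.46 Ω
I_n = V_th/R_th = 14.42/38.46 = 0.375 A, and R_n = R_th = 38.46 Ω

Final answer: I_n = 0.375 A, R_n = 38.46 Ω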